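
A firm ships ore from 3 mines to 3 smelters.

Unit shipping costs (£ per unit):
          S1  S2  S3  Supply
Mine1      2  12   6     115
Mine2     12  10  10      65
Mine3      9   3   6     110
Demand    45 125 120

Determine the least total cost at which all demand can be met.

A cheapest plan:
  Mine1→S1: 45 × £2 = £90
  Mine1→S3: 70 × £6 = £420
  Mine2→S2: 15 × £10 = £150
  Mine2→S3: 50 × £10 = £500
  Mine3→S2: 110 × £3 = £330
Total = 90 + 420 + 150 + 500 + 330 = £1490.
(Supply check: Mine1 ships 115; Mine2 ships 65; Mine3 ships 110.)

1490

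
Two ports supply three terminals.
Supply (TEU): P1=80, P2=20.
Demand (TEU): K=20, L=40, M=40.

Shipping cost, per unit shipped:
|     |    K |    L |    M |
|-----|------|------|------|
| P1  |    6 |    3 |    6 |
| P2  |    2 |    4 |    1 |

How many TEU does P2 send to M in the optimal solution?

The minimum-cost plan:
  P1–K: 20 × 6 = 120
  P1–L: 40 × 3 = 120
  P1–M: 20 × 6 = 120
  P2–M: 20 × 1 = 20
Total cost = 380.
So P2→M carries 20 TEU.

20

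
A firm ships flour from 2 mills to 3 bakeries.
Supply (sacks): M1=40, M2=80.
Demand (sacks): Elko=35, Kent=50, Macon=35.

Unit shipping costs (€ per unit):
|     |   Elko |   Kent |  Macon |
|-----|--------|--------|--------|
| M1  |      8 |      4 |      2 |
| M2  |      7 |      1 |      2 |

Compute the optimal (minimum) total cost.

370

An optimal shipping plan:
  M1→Elko: 5 sacks
  M1→Macon: 35 sacks
  M2→Elko: 30 sacks
  M2→Kent: 50 sacks
Total cost = €370.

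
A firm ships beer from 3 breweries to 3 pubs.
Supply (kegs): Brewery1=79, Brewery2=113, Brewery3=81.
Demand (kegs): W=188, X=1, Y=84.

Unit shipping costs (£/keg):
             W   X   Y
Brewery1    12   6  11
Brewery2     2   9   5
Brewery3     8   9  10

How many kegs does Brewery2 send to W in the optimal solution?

113

The minimum-cost plan:
  Brewery1→X: 1 × £6 = £6
  Brewery1→Y: 78 × £11 = £858
  Brewery2→W: 113 × £2 = £226
  Brewery3→W: 75 × £8 = £600
  Brewery3→Y: 6 × £10 = £60
Total cost = £1750.
So Brewery2→W carries 113 kegs.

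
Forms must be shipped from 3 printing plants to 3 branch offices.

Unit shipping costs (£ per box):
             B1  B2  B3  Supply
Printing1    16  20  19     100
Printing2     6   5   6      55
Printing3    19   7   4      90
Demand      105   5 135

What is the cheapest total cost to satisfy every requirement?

2285

A cheapest plan:
  Printing1→B1: 100 × £16 = £1600
  Printing2→B1: 5 × £6 = £30
  Printing2→B2: 5 × £5 = £25
  Printing2→B3: 45 × £6 = £270
  Printing3→B3: 90 × £4 = £360
Total = 1600 + 30 + 25 + 270 + 360 = £2285.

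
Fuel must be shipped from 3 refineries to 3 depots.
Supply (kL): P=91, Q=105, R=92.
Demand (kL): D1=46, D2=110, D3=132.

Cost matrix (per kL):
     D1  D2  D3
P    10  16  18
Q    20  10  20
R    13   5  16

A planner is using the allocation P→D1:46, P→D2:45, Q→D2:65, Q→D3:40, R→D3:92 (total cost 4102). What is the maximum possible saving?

452

Current plan cost = 46·10 + 45·16 + 65·10 + 40·20 + 92·16 = 4102.
Optimal plan:
  P–D1: 46 kL
  P–D3: 45 kL
  Q–D2: 18 kL
  Q–D3: 87 kL
  R–D2: 92 kL
Optimal cost = 3650.
Saving = 4102 − 3650 = 452.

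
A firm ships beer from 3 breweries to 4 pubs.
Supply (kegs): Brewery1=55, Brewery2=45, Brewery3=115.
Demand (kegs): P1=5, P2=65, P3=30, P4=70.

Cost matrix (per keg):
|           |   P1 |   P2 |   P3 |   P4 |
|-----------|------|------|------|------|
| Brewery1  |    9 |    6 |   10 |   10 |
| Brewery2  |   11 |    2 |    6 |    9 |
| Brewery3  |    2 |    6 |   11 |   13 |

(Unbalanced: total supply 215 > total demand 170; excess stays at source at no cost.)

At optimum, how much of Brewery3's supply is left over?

45

Minimum-cost shipments:
  Brewery1→P4: 55 × 10 = 550
  Brewery2→P2: 15 × 2 = 30
  Brewery2→P3: 30 × 6 = 180
  Brewery3→P1: 5 × 2 = 10
  Brewery3→P2: 50 × 6 = 300
  Brewery3→P4: 15 × 13 = 195
Total cost = 1265.
Brewery3 ships 70 of its 115, leaving 45.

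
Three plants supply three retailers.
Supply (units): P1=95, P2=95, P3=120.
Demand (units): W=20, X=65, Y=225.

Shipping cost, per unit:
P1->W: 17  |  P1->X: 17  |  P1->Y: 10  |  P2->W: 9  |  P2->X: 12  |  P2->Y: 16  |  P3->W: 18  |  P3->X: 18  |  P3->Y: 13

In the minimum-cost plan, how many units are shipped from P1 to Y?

95

The minimum-cost plan:
  P1 to Y: 95 units
  P2 to W: 20 units
  P2 to X: 65 units
  P2 to Y: 10 units
  P3 to Y: 120 units
Total cost = 3630.
So P1→Y carries 95 units.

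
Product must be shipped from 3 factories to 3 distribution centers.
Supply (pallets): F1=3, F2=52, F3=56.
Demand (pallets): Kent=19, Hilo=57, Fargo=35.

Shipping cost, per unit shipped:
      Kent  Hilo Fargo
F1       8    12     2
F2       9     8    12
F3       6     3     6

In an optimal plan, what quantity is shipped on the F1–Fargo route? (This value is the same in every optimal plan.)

The minimum-cost plan:
  F1->Fargo: 3 × 2 = 6
  F2->Kent: 19 × 9 = 171
  F2->Hilo: 33 × 8 = 264
  F3->Hilo: 24 × 3 = 72
  F3->Fargo: 32 × 6 = 192
Total cost = 705.
So F1→Fargo carries 3 pallets.

3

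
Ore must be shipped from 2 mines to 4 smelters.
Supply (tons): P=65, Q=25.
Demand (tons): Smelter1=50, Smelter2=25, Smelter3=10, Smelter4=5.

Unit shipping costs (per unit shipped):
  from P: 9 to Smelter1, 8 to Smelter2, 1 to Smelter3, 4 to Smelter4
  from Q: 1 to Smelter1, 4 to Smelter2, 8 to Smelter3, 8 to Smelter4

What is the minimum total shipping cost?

An optimal shipping plan:
  P->Smelter1: 25 × 9 = 225
  P->Smelter2: 25 × 8 = 200
  P->Smelter3: 10 × 1 = 10
  P->Smelter4: 5 × 4 = 20
  Q->Smelter1: 25 × 1 = 25
Total = 225 + 200 + 10 + 20 + 25 = 480.

480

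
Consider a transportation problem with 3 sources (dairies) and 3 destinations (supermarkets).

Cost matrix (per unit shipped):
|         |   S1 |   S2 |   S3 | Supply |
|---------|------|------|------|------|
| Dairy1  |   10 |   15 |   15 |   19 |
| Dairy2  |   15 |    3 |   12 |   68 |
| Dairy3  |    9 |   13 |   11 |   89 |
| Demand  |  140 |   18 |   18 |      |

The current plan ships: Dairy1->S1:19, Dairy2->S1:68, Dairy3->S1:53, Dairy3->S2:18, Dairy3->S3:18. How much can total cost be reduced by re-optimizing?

Current plan cost = 19·10 + 68·15 + 53·9 + 18·13 + 18·11 = 2119.
Optimal plan:
  Dairy1–S1: 19 × 10 = 190
  Dairy2–S1: 32 × 15 = 480
  Dairy2–S2: 18 × 3 = 54
  Dairy2–S3: 18 × 12 = 216
  Dairy3–S1: 89 × 9 = 801
Optimal cost = 1741.
Saving = 2119 − 1741 = 378.

378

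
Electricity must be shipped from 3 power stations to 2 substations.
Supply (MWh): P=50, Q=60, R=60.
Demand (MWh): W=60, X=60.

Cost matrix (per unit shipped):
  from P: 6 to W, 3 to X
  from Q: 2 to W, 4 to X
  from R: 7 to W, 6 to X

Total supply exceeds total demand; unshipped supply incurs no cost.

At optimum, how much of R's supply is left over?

50

An optimal plan:
  P–X: 50 × 3 = 150
  Q–W: 60 × 2 = 120
  R–X: 10 × 6 = 60
Total cost = 330.
R ships 10 of its 60, leaving 50.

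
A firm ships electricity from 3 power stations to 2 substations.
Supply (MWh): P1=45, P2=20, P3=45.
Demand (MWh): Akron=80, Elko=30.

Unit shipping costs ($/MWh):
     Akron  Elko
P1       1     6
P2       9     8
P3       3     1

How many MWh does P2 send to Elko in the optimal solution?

0

The minimum-cost plan:
  P1 to Akron: 45 MWh
  P2 to Akron: 20 MWh
  P3 to Akron: 15 MWh
  P3 to Elko: 30 MWh
Total cost = $300.
The route P2→Elko is not used.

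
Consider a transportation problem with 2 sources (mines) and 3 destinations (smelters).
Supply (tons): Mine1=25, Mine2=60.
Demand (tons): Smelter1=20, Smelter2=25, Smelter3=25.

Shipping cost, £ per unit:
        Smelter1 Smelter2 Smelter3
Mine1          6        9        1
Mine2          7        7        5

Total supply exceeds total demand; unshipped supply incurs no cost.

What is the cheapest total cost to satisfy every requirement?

340

A cheapest plan:
  Mine1–Smelter3: 25 × £1 = £25
  Mine2–Smelter1: 20 × £7 = £140
  Mine2–Smelter2: 25 × £7 = £175
Total = 25 + 140 + 175 = £340.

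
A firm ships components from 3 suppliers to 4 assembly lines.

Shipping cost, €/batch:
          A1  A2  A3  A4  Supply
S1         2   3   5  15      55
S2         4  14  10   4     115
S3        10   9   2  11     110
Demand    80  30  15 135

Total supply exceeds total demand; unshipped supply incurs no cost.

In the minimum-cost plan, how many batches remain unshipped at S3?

20

Minimum-cost shipments:
  S1→A1: 55 × €2 = €110
  S2→A4: 115 × €4 = €460
  S3→A1: 25 × €10 = €250
  S3→A2: 30 × €9 = €270
  S3→A3: 15 × €2 = €30
  S3→A4: 20 × €11 = €220
Total cost = €1340.
S3 ships 90 of its 110, leaving 20.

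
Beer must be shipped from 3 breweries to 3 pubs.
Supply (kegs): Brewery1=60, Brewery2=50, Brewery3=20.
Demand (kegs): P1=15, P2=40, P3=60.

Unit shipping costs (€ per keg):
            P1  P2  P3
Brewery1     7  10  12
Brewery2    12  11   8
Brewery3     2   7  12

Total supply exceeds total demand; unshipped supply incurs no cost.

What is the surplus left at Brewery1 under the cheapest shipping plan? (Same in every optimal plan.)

15

Minimum-cost shipments:
  Brewery1->P2: 35 × €10 = €350
  Brewery1->P3: 10 × €12 = €120
  Brewery2->P3: 50 × €8 = €400
  Brewery3->P1: 15 × €2 = €30
  Brewery3->P2: 5 × €7 = €35
Total cost = €935.
Brewery1 ships 45 of its 60, leaving 15.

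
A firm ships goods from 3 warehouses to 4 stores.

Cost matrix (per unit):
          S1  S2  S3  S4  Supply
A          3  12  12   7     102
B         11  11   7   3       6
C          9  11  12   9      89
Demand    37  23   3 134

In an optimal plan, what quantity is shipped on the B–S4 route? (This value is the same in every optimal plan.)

6

Optimal shipments:
  A->S1: 37 × 3 = 111
  A->S4: 65 × 7 = 455
  B->S4: 6 × 3 = 18
  C->S2: 23 × 11 = 253
  C->S3: 3 × 12 = 36
  C->S4: 63 × 9 = 567
Total cost = 1440.
So B→S4 carries 6 units.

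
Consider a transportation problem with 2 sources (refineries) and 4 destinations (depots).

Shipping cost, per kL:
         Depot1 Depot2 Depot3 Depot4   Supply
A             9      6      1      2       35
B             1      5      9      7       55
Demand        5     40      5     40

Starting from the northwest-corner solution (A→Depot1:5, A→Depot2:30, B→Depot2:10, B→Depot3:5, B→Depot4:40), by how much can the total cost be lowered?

260

Current plan cost = 5·9 + 30·6 + 10·5 + 5·9 + 40·7 = 600.
Optimal plan:
  A to Depot3: 5 × 1 = 5
  A to Depot4: 30 × 2 = 60
  B to Depot1: 5 × 1 = 5
  B to Depot2: 40 × 5 = 200
  B to Depot4: 10 × 7 = 70
Optimal cost = 340.
Saving = 600 − 340 = 260.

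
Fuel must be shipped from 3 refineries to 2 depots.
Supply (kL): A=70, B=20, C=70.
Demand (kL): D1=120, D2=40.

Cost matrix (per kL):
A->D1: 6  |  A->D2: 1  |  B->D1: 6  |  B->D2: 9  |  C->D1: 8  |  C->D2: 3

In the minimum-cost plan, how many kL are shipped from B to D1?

The minimum-cost plan:
  A->D1: 30 kL
  A->D2: 40 kL
  B->D1: 20 kL
  C->D1: 70 kL
Total cost = 900.
So B→D1 carries 20 kL.

20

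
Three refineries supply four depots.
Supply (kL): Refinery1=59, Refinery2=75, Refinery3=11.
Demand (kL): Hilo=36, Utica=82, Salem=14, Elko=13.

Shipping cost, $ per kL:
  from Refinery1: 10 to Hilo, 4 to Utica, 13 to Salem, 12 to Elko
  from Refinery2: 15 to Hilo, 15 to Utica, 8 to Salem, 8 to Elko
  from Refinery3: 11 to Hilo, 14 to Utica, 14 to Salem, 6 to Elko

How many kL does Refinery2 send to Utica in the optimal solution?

Optimal shipments:
  Refinery1->Utica: 59 × $4 = $236
  Refinery2->Hilo: 25 × $15 = $375
  Refinery2->Utica: 23 × $15 = $345
  Refinery2->Salem: 14 × $8 = $112
  Refinery2->Elko: 13 × $8 = $104
  Refinery3->Hilo: 11 × $11 = $121
Total cost = $1293.
So Refinery2→Utica carries 23 kL.

23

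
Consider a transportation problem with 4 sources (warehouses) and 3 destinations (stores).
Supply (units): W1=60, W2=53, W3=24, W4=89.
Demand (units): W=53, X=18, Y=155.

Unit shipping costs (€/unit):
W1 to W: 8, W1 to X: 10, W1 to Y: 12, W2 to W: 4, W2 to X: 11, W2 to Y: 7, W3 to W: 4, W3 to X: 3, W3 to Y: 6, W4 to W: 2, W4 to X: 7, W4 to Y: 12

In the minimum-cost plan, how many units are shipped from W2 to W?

0

The minimum-cost plan:
  W1 to Y: 60 units
  W2 to Y: 53 units
  W3 to Y: 24 units
  W4 to W: 53 units
  W4 to X: 18 units
  W4 to Y: 18 units
Total cost = €1683.
The route W2→W is not used.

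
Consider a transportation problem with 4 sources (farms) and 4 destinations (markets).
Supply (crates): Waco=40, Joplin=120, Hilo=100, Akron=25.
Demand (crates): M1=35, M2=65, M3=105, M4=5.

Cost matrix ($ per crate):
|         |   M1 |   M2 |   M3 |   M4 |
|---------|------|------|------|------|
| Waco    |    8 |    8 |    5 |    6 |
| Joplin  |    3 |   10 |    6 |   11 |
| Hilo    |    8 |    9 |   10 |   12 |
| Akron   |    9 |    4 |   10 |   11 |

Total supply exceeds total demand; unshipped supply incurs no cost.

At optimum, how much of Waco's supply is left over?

0

An optimal plan:
  Waco to M2: 15 × $8 = $120
  Waco to M3: 20 × $5 = $100
  Waco to M4: 5 × $6 = $30
  Joplin to M1: 35 × $3 = $105
  Joplin to M3: 85 × $6 = $510
  Hilo to M2: 25 × $9 = $225
  Akron to M2: 25 × $4 = $100
Total cost = $1190.
Waco ships 40 of its 40, leaving 0.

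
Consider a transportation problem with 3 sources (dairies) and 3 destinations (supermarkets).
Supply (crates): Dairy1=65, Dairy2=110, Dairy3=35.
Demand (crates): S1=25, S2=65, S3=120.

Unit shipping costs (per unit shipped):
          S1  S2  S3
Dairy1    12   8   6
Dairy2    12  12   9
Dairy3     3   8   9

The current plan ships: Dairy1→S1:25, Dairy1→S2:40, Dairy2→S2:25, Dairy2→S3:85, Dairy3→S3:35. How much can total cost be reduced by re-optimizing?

355

Current plan cost = 25·12 + 40·8 + 25·12 + 85·9 + 35·9 = 2000.
Optimal plan:
  Dairy1→S2: 55 × 8 = 440
  Dairy1→S3: 10 × 6 = 60
  Dairy2→S3: 110 × 9 = 990
  Dairy3→S1: 25 × 3 = 75
  Dairy3→S2: 10 × 8 = 80
Optimal cost = 1645.
Saving = 2000 − 1645 = 355.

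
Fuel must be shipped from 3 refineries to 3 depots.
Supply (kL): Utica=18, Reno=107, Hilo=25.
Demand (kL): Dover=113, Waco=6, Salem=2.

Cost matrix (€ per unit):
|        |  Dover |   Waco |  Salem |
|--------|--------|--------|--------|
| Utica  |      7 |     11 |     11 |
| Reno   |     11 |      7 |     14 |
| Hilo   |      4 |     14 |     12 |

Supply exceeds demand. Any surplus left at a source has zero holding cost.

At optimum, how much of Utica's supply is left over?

0

Minimum-cost shipments:
  Utica–Dover: 18 × €7 = €126
  Reno–Dover: 70 × €11 = €770
  Reno–Waco: 6 × €7 = €42
  Reno–Salem: 2 × €14 = €28
  Hilo–Dover: 25 × €4 = €100
Total cost = €1066.
Utica ships 18 of its 18, leaving 0.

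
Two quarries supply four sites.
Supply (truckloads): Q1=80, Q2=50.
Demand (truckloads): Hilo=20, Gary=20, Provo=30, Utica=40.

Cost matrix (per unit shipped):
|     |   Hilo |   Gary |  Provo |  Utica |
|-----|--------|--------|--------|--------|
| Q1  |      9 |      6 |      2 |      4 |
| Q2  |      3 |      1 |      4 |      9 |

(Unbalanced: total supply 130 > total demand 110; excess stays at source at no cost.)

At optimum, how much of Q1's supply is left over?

10

Minimum-cost shipments:
  Q1–Provo: 30 × 2 = 60
  Q1–Utica: 40 × 4 = 160
  Q2–Hilo: 20 × 3 = 60
  Q2–Gary: 20 × 1 = 20
Total cost = 300.
Q1 ships 70 of its 80, leaving 10.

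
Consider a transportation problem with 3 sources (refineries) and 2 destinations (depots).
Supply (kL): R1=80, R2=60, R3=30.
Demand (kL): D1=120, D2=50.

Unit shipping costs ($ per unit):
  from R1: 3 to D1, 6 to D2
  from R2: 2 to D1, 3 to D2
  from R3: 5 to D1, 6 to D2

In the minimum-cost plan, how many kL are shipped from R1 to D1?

The minimum-cost plan:
  R1→D1: 80 × $3 = $240
  R2→D1: 40 × $2 = $80
  R2→D2: 20 × $3 = $60
  R3→D2: 30 × $6 = $180
Total cost = $560.
So R1→D1 carries 80 kL.

80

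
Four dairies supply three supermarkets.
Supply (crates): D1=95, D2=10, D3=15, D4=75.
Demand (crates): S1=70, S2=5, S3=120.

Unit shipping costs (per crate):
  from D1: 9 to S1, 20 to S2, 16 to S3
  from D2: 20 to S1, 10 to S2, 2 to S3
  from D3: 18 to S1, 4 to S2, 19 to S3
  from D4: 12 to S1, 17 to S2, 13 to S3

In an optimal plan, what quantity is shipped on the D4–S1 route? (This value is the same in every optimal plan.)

0

The minimum-cost plan:
  D1 to S1: 70 crates
  D1 to S3: 25 crates
  D2 to S3: 10 crates
  D3 to S2: 5 crates
  D3 to S3: 10 crates
  D4 to S3: 75 crates
Total cost = 2235.
The route D4→S1 is not used.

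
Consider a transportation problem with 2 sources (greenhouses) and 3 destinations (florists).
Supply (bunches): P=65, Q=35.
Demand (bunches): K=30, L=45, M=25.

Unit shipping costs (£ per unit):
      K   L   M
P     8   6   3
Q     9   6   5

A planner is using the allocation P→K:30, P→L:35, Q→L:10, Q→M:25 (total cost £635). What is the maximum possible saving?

Current plan cost = 30·8 + 35·6 + 10·6 + 25·5 = £635.
Optimal plan:
  P->K: 30 × £8 = £240
  P->L: 10 × £6 = £60
  P->M: 25 × £3 = £75
  Q->L: 35 × £6 = £210
Optimal cost = £585.
Saving = 635 − 585 = £50.

50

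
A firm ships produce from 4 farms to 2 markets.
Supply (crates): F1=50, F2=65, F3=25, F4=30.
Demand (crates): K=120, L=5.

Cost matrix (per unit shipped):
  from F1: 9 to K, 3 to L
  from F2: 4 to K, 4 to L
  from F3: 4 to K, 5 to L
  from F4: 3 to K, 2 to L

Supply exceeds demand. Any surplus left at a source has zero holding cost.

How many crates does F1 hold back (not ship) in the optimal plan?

An optimal plan:
  F1->L: 5 × 3 = 15
  F2->K: 65 × 4 = 260
  F3->K: 25 × 4 = 100
  F4->K: 30 × 3 = 90
Total cost = 465.
F1 ships 5 of its 50, leaving 45.

45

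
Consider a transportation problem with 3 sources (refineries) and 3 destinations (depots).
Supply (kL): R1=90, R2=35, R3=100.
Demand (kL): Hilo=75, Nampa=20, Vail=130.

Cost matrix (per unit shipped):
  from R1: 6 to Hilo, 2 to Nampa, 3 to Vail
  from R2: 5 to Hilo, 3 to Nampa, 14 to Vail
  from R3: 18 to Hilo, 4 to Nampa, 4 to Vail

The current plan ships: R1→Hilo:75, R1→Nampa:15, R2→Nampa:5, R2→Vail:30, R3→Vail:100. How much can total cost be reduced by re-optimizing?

Current plan cost = 75·6 + 15·2 + 5·3 + 30·14 + 100·4 = 1315.
Optimal plan:
  R1–Hilo: 40 × 6 = 240
  R1–Nampa: 20 × 2 = 40
  R1–Vail: 30 × 3 = 90
  R2–Hilo: 35 × 5 = 175
  R3–Vail: 100 × 4 = 400
Optimal cost = 945.
Saving = 1315 − 945 = 370.

370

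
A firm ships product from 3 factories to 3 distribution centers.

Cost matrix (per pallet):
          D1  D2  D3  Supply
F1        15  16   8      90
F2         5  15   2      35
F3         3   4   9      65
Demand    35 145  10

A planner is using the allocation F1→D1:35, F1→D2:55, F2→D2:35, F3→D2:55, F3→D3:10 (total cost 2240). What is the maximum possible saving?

Current plan cost = 35·15 + 55·16 + 35·15 + 55·4 + 10·9 = 2240.
Optimal plan:
  F1 to D2: 80 × 16 = 1280
  F1 to D3: 10 × 8 = 80
  F2 to D1: 35 × 5 = 175
  F3 to D2: 65 × 4 = 260
Optimal cost = 1795.
Saving = 2240 − 1795 = 445.

445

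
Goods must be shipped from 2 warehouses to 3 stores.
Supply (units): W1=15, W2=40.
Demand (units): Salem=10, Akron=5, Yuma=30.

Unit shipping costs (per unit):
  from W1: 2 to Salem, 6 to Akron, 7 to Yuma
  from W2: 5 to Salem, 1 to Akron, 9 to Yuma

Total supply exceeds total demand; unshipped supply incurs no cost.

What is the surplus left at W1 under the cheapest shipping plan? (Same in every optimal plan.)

An optimal plan:
  W1–Salem: 10 × 2 = 20
  W1–Yuma: 5 × 7 = 35
  W2–Akron: 5 × 1 = 5
  W2–Yuma: 25 × 9 = 225
Total cost = 285.
W1 ships 15 of its 15, leaving 0.

0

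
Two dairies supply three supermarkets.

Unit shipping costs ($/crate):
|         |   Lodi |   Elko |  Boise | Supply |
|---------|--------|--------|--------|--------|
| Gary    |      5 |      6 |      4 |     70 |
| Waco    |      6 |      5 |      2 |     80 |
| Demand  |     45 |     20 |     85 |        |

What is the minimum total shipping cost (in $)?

One minimum-cost allocation:
  Gary→Lodi: 45 crates
  Gary→Elko: 20 crates
  Gary→Boise: 5 crates
  Waco→Boise: 80 crates
Total cost = $525.
(Supply check: Gary ships 70; Waco ships 80.)

525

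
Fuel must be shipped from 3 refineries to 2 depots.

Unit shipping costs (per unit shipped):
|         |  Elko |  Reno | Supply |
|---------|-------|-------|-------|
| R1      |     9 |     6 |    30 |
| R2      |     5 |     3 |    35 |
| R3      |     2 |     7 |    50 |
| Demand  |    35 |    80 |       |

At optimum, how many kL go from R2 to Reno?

Optimal shipments:
  R1 to Reno: 30 kL
  R2 to Reno: 35 kL
  R3 to Elko: 35 kL
  R3 to Reno: 15 kL
Total cost = 460.
So R2→Reno carries 35 kL.

35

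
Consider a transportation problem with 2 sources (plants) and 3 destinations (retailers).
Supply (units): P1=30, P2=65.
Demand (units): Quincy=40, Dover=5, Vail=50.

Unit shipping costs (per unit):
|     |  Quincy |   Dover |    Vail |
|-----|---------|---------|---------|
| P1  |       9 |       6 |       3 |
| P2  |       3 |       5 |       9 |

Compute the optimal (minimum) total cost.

A cheapest plan:
  P1->Vail: 30 × 3 = 90
  P2->Quincy: 40 × 3 = 120
  P2->Dover: 5 × 5 = 25
  P2->Vail: 20 × 9 = 180
Total = 90 + 120 + 25 + 180 = 415.
(Supply check: P1 ships 30; P2 ships 65.)

415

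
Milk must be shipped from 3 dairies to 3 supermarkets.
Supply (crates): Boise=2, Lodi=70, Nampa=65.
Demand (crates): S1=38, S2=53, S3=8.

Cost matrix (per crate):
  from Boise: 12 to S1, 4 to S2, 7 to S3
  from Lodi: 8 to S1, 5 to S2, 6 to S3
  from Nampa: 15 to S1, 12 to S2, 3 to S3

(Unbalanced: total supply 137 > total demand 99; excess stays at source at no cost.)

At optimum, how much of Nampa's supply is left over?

An optimal plan:
  Boise→S2: 2 crates
  Lodi→S1: 19 crates
  Lodi→S2: 51 crates
  Nampa→S1: 19 crates
  Nampa→S3: 8 crates
Total cost = 724.
Nampa ships 27 of its 65, leaving 38.

38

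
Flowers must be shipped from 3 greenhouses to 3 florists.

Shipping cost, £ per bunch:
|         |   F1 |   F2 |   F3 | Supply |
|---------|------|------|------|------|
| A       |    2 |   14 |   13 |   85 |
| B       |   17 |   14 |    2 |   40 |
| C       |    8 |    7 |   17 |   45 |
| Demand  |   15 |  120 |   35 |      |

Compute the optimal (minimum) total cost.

One minimum-cost allocation:
  A–F1: 15 bunches
  A–F2: 70 bunches
  B–F2: 5 bunches
  B–F3: 35 bunches
  C–F2: 45 bunches
Total cost = £1465.

1465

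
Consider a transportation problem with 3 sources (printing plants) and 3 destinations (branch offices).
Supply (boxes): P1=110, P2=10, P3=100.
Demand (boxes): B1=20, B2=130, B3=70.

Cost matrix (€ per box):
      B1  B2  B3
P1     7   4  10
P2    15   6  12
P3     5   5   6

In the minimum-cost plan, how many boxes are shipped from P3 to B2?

10

Solving gives:
  P1–B2: 110 boxes
  P2–B2: 10 boxes
  P3–B1: 20 boxes
  P3–B2: 10 boxes
  P3–B3: 70 boxes
Total cost = €1070.
So P3→B2 carries 10 boxes.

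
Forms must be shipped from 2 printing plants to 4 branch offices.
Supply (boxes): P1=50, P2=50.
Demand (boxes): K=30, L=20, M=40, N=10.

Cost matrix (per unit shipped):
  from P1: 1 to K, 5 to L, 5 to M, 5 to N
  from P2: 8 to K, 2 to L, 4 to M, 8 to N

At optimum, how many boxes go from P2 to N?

0

Solving gives:
  P1 to K: 30 × 1 = 30
  P1 to M: 10 × 5 = 50
  P1 to N: 10 × 5 = 50
  P2 to L: 20 × 2 = 40
  P2 to M: 30 × 4 = 120
Total cost = 290.
The route P2→N is not used.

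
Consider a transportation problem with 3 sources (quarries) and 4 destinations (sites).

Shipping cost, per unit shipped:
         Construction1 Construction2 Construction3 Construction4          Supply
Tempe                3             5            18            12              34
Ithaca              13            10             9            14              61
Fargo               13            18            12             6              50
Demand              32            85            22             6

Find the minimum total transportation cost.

A cheapest plan:
  Tempe–Construction1: 10 × 3 = 30
  Tempe–Construction2: 24 × 5 = 120
  Ithaca–Construction2: 61 × 10 = 610
  Fargo–Construction1: 22 × 13 = 286
  Fargo–Construction3: 22 × 12 = 264
  Fargo–Construction4: 6 × 6 = 36
Total = 30 + 120 + 610 + 286 + 264 + 36 = 1346.

1346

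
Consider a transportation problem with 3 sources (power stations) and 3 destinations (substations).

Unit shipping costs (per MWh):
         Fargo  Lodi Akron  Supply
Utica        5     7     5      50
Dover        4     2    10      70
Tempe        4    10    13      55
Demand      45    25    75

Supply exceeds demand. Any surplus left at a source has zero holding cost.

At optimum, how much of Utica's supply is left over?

0

Minimum-cost shipments:
  Utica->Akron: 50 MWh
  Dover->Fargo: 20 MWh
  Dover->Lodi: 25 MWh
  Dover->Akron: 25 MWh
  Tempe->Fargo: 25 MWh
Total cost = 730.
Utica ships 50 of its 50, leaving 0.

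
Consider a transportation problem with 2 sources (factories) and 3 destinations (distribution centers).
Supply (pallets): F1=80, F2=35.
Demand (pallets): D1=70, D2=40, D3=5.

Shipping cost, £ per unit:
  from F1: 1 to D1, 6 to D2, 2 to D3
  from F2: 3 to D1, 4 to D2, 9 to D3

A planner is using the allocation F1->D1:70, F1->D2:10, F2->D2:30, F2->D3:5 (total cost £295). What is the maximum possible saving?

45

Current plan cost = 70·1 + 10·6 + 30·4 + 5·9 = £295.
Optimal plan:
  F1–D1: 70 × £1 = £70
  F1–D2: 5 × £6 = £30
  F1–D3: 5 × £2 = £10
  F2–D2: 35 × £4 = £140
Optimal cost = £250.
Saving = 295 − 250 = £45.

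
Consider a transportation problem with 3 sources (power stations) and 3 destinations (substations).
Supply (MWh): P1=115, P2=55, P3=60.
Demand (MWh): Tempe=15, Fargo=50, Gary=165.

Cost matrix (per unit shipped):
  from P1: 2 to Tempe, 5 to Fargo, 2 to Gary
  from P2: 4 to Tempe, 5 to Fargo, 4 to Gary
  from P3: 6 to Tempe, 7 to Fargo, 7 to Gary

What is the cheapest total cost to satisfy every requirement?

One minimum-cost allocation:
  P1→Gary: 115 × 2 = 230
  P2→Fargo: 5 × 5 = 25
  P2→Gary: 50 × 4 = 200
  P3→Tempe: 15 × 6 = 90
  P3→Fargo: 45 × 7 = 315
Total = 230 + 25 + 200 + 90 + 315 = 860.
(Supply check: P1 ships 115; P2 ships 55; P3 ships 60.)

860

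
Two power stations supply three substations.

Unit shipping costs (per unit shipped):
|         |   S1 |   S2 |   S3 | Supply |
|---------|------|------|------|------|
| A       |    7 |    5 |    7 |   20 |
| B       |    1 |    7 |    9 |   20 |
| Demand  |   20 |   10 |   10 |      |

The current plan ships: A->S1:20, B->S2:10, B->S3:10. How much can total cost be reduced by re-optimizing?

160

Current plan cost = 20·7 + 10·7 + 10·9 = 300.
Optimal plan:
  A to S2: 10 × 5 = 50
  A to S3: 10 × 7 = 70
  B to S1: 20 × 1 = 20
Optimal cost = 140.
Saving = 300 − 140 = 160.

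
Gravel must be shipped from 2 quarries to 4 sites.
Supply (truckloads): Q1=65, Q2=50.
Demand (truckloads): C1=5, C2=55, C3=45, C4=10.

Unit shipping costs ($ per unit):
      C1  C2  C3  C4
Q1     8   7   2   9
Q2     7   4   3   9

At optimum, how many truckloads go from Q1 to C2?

The minimum-cost plan:
  Q1 to C1: 5 truckloads
  Q1 to C2: 5 truckloads
  Q1 to C3: 45 truckloads
  Q1 to C4: 10 truckloads
  Q2 to C2: 50 truckloads
Total cost = $455.
So Q1→C2 carries 5 truckloads.

5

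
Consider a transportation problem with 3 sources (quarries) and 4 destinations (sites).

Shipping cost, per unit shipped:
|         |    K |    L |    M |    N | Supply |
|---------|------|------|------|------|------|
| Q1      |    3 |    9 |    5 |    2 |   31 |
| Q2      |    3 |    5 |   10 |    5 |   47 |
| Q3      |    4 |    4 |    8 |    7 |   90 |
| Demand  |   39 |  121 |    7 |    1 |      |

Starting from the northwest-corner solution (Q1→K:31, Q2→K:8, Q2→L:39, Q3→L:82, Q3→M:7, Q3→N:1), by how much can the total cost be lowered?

Current plan cost = 31·3 + 8·3 + 39·5 + 82·4 + 7·8 + 1·7 = 703.
Optimal plan:
  Q1–K: 23 × 3 = 69
  Q1–M: 7 × 5 = 35
  Q1–N: 1 × 2 = 2
  Q2–K: 16 × 3 = 48
  Q2–L: 31 × 5 = 155
  Q3–L: 90 × 4 = 360
Optimal cost = 669.
Saving = 703 − 669 = 34.

34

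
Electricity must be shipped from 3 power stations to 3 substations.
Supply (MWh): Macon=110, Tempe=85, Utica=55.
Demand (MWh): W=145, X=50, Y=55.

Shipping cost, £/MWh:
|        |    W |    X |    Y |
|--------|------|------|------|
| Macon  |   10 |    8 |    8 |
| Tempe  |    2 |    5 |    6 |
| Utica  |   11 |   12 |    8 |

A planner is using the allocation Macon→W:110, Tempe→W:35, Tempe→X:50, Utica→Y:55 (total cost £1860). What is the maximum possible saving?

250

Current plan cost = 110·10 + 35·2 + 50·5 + 55·8 = £1860.
Optimal plan:
  Macon to W: 60 MWh
  Macon to X: 50 MWh
  Tempe to W: 85 MWh
  Utica to Y: 55 MWh
Optimal cost = £1610.
Saving = 1860 − 1610 = £250.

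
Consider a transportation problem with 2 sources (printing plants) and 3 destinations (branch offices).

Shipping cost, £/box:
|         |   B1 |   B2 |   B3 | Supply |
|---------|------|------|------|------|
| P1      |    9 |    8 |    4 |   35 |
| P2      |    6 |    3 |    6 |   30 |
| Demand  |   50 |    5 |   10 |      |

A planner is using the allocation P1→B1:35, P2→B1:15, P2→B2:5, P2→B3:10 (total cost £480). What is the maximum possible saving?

Current plan cost = 35·9 + 15·6 + 5·3 + 10·6 = £480.
Optimal plan:
  P1->B1: 25 boxes
  P1->B3: 10 boxes
  P2->B1: 25 boxes
  P2->B2: 5 boxes
Optimal cost = £430.
Saving = 480 − 430 = £50.

50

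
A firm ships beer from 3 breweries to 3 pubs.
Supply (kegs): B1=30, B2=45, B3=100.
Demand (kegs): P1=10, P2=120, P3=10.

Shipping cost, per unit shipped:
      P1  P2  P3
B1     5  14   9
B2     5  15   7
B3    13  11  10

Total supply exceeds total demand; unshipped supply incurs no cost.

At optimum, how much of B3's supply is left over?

An optimal plan:
  B1->P2: 20 kegs
  B2->P1: 10 kegs
  B2->P3: 10 kegs
  B3->P2: 100 kegs
Total cost = 1500.
B3 ships 100 of its 100, leaving 0.

0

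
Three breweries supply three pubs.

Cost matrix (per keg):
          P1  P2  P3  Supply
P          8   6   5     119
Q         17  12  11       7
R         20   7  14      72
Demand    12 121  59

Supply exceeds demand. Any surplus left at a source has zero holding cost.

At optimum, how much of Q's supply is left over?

6

An optimal plan:
  P->P1: 12 × 8 = 96
  P->P2: 49 × 6 = 294
  P->P3: 58 × 5 = 290
  Q->P3: 1 × 11 = 11
  R->P2: 72 × 7 = 504
Total cost = 1195.
Q ships 1 of its 7, leaving 6.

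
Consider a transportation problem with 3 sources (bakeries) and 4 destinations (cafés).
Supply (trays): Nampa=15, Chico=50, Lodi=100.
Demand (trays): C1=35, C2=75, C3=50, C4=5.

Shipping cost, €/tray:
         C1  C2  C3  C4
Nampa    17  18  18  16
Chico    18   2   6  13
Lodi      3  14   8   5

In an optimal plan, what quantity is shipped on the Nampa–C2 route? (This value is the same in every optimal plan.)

15

The minimum-cost plan:
  Nampa→C2: 15 × €18 = €270
  Chico→C2: 50 × €2 = €100
  Lodi→C1: 35 × €3 = €105
  Lodi→C2: 10 × €14 = €140
  Lodi→C3: 50 × €8 = €400
  Lodi→C4: 5 × €5 = €25
Total cost = €1040.
So Nampa→C2 carries 15 trays.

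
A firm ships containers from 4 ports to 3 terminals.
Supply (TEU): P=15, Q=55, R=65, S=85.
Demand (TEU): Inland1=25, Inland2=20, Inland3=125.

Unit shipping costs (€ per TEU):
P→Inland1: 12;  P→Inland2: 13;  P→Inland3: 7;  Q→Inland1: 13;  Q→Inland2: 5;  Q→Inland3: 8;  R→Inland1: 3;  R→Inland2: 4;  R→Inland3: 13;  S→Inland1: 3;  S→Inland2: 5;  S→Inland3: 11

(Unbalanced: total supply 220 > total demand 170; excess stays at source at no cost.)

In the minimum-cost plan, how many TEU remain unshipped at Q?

Minimum-cost shipments:
  P→Inland3: 15 × €7 = €105
  Q→Inland3: 55 × €8 = €440
  R→Inland1: 25 × €3 = €75
  R→Inland2: 20 × €4 = €80
  S→Inland3: 55 × €11 = €605
Total cost = €1305.
Q ships 55 of its 55, leaving 0.

0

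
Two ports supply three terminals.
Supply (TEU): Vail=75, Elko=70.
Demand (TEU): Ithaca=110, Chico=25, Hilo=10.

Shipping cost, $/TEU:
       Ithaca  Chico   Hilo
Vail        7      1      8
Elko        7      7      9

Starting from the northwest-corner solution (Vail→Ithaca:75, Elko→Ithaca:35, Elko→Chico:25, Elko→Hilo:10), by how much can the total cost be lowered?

Current plan cost = 75·7 + 35·7 + 25·7 + 10·9 = $1035.
Optimal plan:
  Vail->Ithaca: 40 × $7 = $280
  Vail->Chico: 25 × $1 = $25
  Vail->Hilo: 10 × $8 = $80
  Elko->Ithaca: 70 × $7 = $490
Optimal cost = $875.
Saving = 1035 − 875 = $160.

160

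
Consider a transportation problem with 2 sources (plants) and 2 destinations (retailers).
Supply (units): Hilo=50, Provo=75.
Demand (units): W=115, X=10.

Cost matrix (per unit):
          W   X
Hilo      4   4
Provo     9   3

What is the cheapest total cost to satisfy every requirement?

Optimal allocation:
  Hilo to W: 50 × 4 = 200
  Provo to W: 65 × 9 = 585
  Provo to X: 10 × 3 = 30
Total = 200 + 585 + 30 = 815.
(Supply check: Hilo ships 50; Provo ships 75.)

815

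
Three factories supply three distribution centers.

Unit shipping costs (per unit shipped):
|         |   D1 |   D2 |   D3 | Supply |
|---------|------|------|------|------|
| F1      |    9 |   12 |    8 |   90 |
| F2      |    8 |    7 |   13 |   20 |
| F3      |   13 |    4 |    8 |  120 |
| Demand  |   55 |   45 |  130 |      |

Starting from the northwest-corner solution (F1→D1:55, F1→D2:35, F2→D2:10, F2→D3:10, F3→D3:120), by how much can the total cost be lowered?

380

Current plan cost = 55·9 + 35·12 + 10·7 + 10·13 + 120·8 = 2075.
Optimal plan:
  F1–D1: 35 pallets
  F1–D3: 55 pallets
  F2–D1: 20 pallets
  F3–D2: 45 pallets
  F3–D3: 75 pallets
Optimal cost = 1695.
Saving = 2075 − 1695 = 380.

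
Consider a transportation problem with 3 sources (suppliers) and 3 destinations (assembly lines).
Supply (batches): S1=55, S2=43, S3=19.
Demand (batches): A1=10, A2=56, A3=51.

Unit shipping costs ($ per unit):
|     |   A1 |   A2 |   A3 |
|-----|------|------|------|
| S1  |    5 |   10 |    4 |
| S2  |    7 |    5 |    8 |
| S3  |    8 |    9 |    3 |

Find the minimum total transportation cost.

A cheapest plan:
  S1 to A1: 10 × $5 = $50
  S1 to A2: 13 × $10 = $130
  S1 to A3: 32 × $4 = $128
  S2 to A2: 43 × $5 = $215
  S3 to A3: 19 × $3 = $57
Total = 50 + 130 + 128 + 215 + 57 = $580.

580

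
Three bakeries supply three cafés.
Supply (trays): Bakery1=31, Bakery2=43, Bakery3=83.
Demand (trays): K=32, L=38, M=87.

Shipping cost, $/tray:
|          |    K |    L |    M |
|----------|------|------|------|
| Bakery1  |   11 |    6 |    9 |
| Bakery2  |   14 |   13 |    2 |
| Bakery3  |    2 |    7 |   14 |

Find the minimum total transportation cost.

877

A cheapest plan:
  Bakery1 to M: 31 trays
  Bakery2 to M: 43 trays
  Bakery3 to K: 32 trays
  Bakery3 to L: 38 trays
  Bakery3 to M: 13 trays
Total cost = $877.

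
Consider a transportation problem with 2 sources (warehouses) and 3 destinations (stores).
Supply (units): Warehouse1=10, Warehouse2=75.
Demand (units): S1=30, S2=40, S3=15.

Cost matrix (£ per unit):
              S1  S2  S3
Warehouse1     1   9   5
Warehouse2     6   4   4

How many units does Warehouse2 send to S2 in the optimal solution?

40

The minimum-cost plan:
  Warehouse1–S1: 10 × £1 = £10
  Warehouse2–S1: 20 × £6 = £120
  Warehouse2–S2: 40 × £4 = £160
  Warehouse2–S3: 15 × £4 = £60
Total cost = £350.
So Warehouse2→S2 carries 40 units.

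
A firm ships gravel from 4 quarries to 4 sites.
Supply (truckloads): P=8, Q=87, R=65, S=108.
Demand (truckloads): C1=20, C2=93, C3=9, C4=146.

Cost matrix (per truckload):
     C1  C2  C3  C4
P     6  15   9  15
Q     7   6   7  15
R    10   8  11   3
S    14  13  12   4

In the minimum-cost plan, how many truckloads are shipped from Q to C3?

Optimal shipments:
  P→C1: 8 × 6 = 48
  Q→C1: 12 × 7 = 84
  Q→C2: 66 × 6 = 396
  Q→C3: 9 × 7 = 63
  R→C2: 27 × 8 = 216
  R→C4: 38 × 3 = 114
  S→C4: 108 × 4 = 432
Total cost = 1353.
So Q→C3 carries 9 truckloads.

9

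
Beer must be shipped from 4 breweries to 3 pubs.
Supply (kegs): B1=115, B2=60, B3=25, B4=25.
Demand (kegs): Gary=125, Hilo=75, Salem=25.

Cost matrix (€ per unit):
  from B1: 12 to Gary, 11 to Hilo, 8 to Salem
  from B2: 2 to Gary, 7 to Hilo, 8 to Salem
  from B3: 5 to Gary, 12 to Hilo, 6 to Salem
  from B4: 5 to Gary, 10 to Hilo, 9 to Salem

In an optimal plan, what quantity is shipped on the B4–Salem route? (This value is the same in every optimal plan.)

Optimal shipments:
  B1 to Gary: 15 × €12 = €180
  B1 to Hilo: 75 × €11 = €825
  B1 to Salem: 25 × €8 = €200
  B2 to Gary: 60 × €2 = €120
  B3 to Gary: 25 × €5 = €125
  B4 to Gary: 25 × €5 = €125
Total cost = €1575.
The route B4→Salem is not used.

0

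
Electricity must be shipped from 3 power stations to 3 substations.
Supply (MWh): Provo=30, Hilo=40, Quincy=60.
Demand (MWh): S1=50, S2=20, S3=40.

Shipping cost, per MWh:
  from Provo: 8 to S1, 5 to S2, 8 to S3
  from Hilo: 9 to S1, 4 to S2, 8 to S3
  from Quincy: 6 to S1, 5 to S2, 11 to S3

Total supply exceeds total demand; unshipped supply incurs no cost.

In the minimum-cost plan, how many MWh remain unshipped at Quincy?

An optimal plan:
  Provo->S3: 20 × 8 = 160
  Hilo->S2: 20 × 4 = 80
  Hilo->S3: 20 × 8 = 160
  Quincy->S1: 50 × 6 = 300
Total cost = 700.
Quincy ships 50 of its 60, leaving 10.

10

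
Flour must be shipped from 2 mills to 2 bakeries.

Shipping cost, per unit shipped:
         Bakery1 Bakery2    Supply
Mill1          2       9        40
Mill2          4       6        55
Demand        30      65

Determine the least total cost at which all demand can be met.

A cheapest plan:
  Mill1–Bakery1: 30 × 2 = 60
  Mill1–Bakery2: 10 × 9 = 90
  Mill2–Bakery2: 55 × 6 = 330
Total = 60 + 90 + 330 = 480.
(Supply check: Mill1 ships 40; Mill2 ships 55.)

480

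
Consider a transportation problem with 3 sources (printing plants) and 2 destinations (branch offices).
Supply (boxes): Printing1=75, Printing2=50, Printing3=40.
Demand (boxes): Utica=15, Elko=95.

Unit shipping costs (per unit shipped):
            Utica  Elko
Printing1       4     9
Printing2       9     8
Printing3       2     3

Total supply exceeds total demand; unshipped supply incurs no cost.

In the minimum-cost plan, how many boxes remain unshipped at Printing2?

0

Minimum-cost shipments:
  Printing1→Utica: 15 boxes
  Printing1→Elko: 5 boxes
  Printing2→Elko: 50 boxes
  Printing3→Elko: 40 boxes
Total cost = 625.
Printing2 ships 50 of its 50, leaving 0.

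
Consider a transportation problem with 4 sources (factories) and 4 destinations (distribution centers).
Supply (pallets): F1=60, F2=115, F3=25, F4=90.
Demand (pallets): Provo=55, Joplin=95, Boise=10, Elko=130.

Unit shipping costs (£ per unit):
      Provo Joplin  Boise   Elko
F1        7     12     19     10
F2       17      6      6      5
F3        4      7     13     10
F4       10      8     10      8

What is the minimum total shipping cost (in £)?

One minimum-cost allocation:
  F1 to Provo: 35 pallets
  F1 to Elko: 25 pallets
  F2 to Boise: 10 pallets
  F2 to Elko: 105 pallets
  F3 to Provo: 20 pallets
  F3 to Joplin: 5 pallets
  F4 to Joplin: 90 pallets
Total cost = £1915.

1915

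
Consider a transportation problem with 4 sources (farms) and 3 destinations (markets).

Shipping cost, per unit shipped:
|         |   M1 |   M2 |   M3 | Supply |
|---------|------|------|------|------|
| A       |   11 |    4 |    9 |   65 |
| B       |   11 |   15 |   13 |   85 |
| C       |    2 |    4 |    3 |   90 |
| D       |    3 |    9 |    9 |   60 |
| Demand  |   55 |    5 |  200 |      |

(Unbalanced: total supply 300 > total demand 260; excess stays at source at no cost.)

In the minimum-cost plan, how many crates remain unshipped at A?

0

An optimal plan:
  A to M2: 5 × 4 = 20
  A to M3: 60 × 9 = 540
  B to M3: 45 × 13 = 585
  C to M3: 90 × 3 = 270
  D to M1: 55 × 3 = 165
  D to M3: 5 × 9 = 45
Total cost = 1625.
A ships 65 of its 65, leaving 0.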